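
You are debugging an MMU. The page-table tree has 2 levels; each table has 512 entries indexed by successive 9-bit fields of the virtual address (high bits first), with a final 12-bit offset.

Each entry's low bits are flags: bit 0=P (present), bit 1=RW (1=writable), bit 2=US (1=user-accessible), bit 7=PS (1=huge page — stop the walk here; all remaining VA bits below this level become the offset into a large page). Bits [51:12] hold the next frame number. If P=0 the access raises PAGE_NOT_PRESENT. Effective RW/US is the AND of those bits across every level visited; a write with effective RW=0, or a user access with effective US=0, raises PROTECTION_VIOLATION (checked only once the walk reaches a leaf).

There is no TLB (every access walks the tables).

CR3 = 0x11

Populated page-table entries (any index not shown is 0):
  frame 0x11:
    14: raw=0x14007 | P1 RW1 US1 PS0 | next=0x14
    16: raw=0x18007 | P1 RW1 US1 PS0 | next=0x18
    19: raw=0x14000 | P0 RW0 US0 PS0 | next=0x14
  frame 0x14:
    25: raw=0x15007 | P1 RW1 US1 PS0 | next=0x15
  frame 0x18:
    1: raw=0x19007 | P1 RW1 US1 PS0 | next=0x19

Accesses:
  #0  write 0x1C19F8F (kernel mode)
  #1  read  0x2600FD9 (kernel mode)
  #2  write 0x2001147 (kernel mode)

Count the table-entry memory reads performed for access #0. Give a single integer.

Walk each access:
#0 VA=0x1C19F8F (w,kernel):
  L0: frame=0x11 idx=14 entry=0x14007 [P=1 RW=1 US=1 PS=0]
  L1: frame=0x14 idx=25 entry=0x15007 [P=1 RW=1 US=1 PS=0]
  → PA=0x15F8F  (2 entries read)
#1 VA=0x2600FD9 (r,kernel):
  L0: frame=0x11 idx=19 entry=0x14000 [P=0 RW=0 US=0 PS=0]
  ✗ PAGE_NOT_PRESENT  [1 reads]
#2 VA=0x2001147 (w,kernel):
  L0: frame=0x11 idx=16 entry=0x18007 [P=1 RW=1 US=1 PS=0]
  L1: frame=0x18 idx=1 entry=0x19007 [P=1 RW=1 US=1 PS=0]
  → PA=0x19147  (2 entries read)

Entries read for #0: 2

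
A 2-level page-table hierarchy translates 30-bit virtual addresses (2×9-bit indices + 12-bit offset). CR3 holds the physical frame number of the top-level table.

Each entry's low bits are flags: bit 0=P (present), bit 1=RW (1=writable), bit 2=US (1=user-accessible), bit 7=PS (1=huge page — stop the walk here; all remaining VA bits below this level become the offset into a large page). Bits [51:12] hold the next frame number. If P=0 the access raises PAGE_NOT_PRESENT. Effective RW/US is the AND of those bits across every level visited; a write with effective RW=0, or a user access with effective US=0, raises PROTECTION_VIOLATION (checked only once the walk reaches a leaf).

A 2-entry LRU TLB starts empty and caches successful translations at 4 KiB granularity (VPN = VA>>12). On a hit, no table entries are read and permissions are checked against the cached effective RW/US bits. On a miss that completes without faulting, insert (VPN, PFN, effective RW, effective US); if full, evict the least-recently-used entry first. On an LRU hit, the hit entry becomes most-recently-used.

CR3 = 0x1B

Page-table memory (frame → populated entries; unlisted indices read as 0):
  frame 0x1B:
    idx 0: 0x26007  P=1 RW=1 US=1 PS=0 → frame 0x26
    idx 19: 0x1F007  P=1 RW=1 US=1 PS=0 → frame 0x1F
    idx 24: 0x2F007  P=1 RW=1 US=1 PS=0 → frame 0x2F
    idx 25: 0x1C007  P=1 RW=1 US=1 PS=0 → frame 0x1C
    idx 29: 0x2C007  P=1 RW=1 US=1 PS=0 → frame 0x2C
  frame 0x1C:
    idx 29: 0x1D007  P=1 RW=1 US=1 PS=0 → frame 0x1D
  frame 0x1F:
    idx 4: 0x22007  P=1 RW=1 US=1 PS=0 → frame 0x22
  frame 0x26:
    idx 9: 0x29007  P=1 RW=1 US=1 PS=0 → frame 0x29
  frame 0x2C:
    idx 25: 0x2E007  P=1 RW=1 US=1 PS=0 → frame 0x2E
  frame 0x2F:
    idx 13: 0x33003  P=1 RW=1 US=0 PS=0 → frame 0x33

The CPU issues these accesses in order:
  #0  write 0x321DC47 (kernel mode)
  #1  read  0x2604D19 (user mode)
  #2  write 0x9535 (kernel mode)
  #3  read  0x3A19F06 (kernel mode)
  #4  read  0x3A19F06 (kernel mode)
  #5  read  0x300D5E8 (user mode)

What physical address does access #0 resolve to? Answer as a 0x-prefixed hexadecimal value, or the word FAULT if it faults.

Walk each access:
#0 VA=0x321DC47 (w,kernel):
  L0: frame=0x1B idx=25 entry=0x1C007 [P=1 RW=1 US=1 PS=0]
  L1: frame=0x1C idx=29 entry=0x1D007 [P=1 RW=1 US=1 PS=0]
  ⇒ phys 0x1DC47  [2 reads]
#1 VA=0x2604D19 (r,user):
  L0: frame=0x1B idx=19 entry=0x1F007 [P=1 RW=1 US=1 PS=0]
  L1: frame=0x1F idx=4 entry=0x22007 [P=1 RW=1 US=1 PS=0]
  ⇒ phys 0x22D19  [2 reads]
#2 VA=0x9535 (w,kernel):
  L0: frame=0x1B idx=0 entry=0x26007 [P=1 RW=1 US=1 PS=0]
  L1: frame=0x26 idx=9 entry=0x29007 [P=1 RW=1 US=1 PS=0]
  ⇒ phys 0x29535  [2 reads]
#3 VA=0x3A19F06 (r,kernel):
  L0: frame=0x1B idx=29 entry=0x2C007 [P=1 RW=1 US=1 PS=0]
  L1: frame=0x2C idx=25 entry=0x2E007 [P=1 RW=1 US=1 PS=0]
  ⇒ phys 0x2EF06  [2 reads]
#4 VA=0x3A19F06 (r,kernel):
  TLB hit vpn=0x3A19 → PA=0x2EF06
#5 VA=0x300D5E8 (r,user):
  L0: frame=0x1B idx=24 entry=0x2F007 [P=1 RW=1 US=1 PS=0]
  L1: frame=0x2F idx=13 entry=0x33003 [P=1 RW=1 US=0 PS=0]
  → PROTECTION_VIOLATION  (2 entries read)

Access #0 PA: 0x1DC47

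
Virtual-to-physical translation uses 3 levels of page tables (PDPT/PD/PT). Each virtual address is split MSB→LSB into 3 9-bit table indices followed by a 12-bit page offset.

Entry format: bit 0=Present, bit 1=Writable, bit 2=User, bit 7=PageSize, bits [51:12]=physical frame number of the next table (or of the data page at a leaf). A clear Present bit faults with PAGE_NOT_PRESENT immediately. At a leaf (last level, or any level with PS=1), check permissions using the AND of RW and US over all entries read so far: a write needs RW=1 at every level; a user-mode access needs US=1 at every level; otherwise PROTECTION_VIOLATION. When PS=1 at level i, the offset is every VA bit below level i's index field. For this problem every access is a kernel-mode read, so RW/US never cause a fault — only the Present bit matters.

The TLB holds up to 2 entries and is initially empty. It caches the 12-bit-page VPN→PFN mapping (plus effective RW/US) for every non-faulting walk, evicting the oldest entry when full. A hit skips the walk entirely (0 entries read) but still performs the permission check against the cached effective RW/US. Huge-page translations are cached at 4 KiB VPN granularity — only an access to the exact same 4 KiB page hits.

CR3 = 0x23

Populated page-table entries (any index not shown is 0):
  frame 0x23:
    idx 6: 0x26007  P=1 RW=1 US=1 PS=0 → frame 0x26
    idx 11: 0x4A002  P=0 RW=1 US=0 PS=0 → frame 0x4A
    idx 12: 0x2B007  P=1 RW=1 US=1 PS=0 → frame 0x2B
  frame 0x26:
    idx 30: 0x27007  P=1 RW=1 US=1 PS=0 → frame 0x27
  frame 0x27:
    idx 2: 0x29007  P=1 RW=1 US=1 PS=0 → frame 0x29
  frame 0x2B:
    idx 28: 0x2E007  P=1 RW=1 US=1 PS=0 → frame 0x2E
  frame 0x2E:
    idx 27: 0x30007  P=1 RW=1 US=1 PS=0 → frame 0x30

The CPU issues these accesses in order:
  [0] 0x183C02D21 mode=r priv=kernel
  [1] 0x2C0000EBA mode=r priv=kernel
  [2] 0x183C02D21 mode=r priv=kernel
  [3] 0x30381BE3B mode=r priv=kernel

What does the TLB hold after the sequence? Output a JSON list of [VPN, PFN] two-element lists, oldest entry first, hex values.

Per-access translation:
#0 VA=0x183C02D21 (r,kernel):
  L0: frame=0x23 idx=6 entry=0x26007 [P=1 RW=1 US=1 PS=0]
  L1: frame=0x26 idx=30 entry=0x27007 [P=1 RW=1 US=1 PS=0]
  L2: frame=0x27 idx=2 entry=0x29007 [P=1 RW=1 US=1 PS=0]
  ✓ 0x29D21  — 3 lookups
#1 VA=0x2C0000EBA (r,kernel):
  L0: frame=0x23 idx=11 entry=0x4A002 [P=0 RW=1 US=0 PS=0]
  ✗ PAGE_NOT_PRESENT  [1 reads]
#2 VA=0x183C02D21 (r,kernel):
  TLB hit vpn=0x183C02 → PA=0x29D21
#3 VA=0x30381BE3B (r,kernel):
  L0: frame=0x23 idx=12 entry=0x2B007 [P=1 RW=1 US=1 PS=0]
  L1: frame=0x2B idx=28 entry=0x2E007 [P=1 RW=1 US=1 PS=0]
  L2: frame=0x2E idx=27 entry=0x30007 [P=1 RW=1 US=1 PS=0]
  ✓ 0x30E3B  — 3 lookups

TLB: [["0x183C02", "0x29"], ["0x30381B", "0x30"]]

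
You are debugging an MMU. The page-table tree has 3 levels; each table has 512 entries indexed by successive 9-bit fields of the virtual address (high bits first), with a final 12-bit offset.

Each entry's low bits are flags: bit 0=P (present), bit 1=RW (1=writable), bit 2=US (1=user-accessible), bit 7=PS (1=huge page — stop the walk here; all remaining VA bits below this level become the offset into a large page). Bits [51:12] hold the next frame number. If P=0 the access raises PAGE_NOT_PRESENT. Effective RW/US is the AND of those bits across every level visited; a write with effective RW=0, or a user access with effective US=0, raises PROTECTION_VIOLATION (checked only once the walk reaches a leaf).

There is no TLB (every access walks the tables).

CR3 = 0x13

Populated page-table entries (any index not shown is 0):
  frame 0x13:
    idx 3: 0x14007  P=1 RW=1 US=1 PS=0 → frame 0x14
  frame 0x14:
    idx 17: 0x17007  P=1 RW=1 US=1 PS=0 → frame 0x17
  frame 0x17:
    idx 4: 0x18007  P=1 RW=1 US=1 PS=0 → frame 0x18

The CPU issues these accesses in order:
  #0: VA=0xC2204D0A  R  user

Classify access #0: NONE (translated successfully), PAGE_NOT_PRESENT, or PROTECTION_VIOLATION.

Per-access translation:
#0 VA=0xC2204D0A (r,user):
  [0] read 0x13 idx=3: raw=0x14007 flags P=1 W=1 U=1 S=0
  [1] read 0x14 idx=17: raw=0x17007 flags P=1 W=1 U=1 S=0
  [2] read 0x17 idx=4: raw=0x18007 flags P=1 W=1 U=1 S=0
  ⇒ phys 0x18D0A  [3 reads]

Access #0 fault: NONE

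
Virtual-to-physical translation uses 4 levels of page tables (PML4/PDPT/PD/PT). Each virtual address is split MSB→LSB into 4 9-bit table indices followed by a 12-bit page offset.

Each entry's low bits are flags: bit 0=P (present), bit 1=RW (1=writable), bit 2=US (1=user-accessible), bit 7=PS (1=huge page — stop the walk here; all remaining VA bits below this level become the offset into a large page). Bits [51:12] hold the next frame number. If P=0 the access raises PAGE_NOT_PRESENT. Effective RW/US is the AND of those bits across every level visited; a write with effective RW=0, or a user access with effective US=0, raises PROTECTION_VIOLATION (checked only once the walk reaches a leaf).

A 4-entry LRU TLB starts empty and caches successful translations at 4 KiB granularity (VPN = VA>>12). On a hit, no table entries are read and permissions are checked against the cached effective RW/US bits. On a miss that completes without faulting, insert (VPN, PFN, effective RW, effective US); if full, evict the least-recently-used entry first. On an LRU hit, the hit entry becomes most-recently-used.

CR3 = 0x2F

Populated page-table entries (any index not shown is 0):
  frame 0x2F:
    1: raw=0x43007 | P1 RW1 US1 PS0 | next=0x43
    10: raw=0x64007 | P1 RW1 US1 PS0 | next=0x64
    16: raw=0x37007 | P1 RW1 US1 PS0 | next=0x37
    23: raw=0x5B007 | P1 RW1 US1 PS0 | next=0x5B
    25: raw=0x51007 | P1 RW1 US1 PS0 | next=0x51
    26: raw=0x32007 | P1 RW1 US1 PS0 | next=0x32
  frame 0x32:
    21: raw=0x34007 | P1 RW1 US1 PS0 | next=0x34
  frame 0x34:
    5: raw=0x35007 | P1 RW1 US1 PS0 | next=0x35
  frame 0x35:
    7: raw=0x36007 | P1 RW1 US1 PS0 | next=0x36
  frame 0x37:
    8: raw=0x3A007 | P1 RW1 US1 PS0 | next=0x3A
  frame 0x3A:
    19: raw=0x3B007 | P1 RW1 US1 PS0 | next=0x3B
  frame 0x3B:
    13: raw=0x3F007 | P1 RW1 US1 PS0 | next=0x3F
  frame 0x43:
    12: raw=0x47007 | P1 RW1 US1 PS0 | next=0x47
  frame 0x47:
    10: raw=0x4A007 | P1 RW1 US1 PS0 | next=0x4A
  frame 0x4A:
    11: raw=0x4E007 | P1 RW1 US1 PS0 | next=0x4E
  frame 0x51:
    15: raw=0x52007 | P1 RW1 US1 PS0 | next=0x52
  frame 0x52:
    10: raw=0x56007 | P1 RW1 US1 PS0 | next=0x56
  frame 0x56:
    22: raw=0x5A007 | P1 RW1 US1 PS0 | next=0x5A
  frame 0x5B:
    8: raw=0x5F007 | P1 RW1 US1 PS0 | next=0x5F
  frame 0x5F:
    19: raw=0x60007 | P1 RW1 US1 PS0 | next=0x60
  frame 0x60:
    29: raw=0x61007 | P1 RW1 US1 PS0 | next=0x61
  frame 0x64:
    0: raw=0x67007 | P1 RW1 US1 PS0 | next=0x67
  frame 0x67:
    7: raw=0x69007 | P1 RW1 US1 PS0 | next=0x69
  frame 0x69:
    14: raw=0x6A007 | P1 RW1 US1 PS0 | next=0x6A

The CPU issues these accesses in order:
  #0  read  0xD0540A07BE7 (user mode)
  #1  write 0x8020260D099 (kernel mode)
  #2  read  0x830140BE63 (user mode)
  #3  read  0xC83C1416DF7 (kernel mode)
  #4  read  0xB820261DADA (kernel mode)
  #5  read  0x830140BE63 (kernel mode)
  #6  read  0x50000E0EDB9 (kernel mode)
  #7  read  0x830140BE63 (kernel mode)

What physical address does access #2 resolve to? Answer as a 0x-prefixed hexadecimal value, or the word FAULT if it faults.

Per-access translation:
#0 VA=0xD0540A07BE7 (r,user):
  [0] read 0x2F idx=26: raw=0x32007 flags P=1 W=1 U=1 S=0
  [1] read 0x32 idx=21: raw=0x34007 flags P=1 W=1 U=1 S=0
  [2] read 0x34 idx=5: raw=0x35007 flags P=1 W=1 U=1 S=0
  [3] read 0x35 idx=7: raw=0x36007 flags P=1 W=1 U=1 S=0
  ✓ 0x36BE7  — 4 lookups
#1 VA=0x8020260D099 (w,kernel):
  [0] read 0x2F idx=16: raw=0x37007 flags P=1 W=1 U=1 S=0
  [1] read 0x37 idx=8: raw=0x3A007 flags P=1 W=1 U=1 S=0
  [2] read 0x3A idx=19: raw=0x3B007 flags P=1 W=1 U=1 S=0
  [3] read 0x3B idx=13: raw=0x3F007 flags P=1 W=1 U=1 S=0
  ✓ 0x3F099  — 4 lookups
#2 VA=0x830140BE63 (r,user):
  [0] read 0x2F idx=1: raw=0x43007 flags P=1 W=1 U=1 S=0
  [1] read 0x43 idx=12: raw=0x47007 flags P=1 W=1 U=1 S=0
  [2] read 0x47 idx=10: raw=0x4A007 flags P=1 W=1 U=1 S=0
  [3] read 0x4A idx=11: raw=0x4E007 flags P=1 W=1 U=1 S=0
  ✓ 0x4EE63  — 4 lookups
#3 VA=0xC83C1416DF7 (r,kernel):
  [0] read 0x2F idx=25: raw=0x51007 flags P=1 W=1 U=1 S=0
  [1] read 0x51 idx=15: raw=0x52007 flags P=1 W=1 U=1 S=0
  [2] read 0x52 idx=10: raw=0x56007 flags P=1 W=1 U=1 S=0
  [3] read 0x56 idx=22: raw=0x5A007 flags P=1 W=1 U=1 S=0
  ✓ 0x5ADF7  — 4 lookups
#4 VA=0xB820261DADA (r,kernel):
  [0] read 0x2F idx=23: raw=0x5B007 flags P=1 W=1 U=1 S=0
  [1] read 0x5B idx=8: raw=0x5F007 flags P=1 W=1 U=1 S=0
  [2] read 0x5F idx=19: raw=0x60007 flags P=1 W=1 U=1 S=0
  [3] read 0x60 idx=29: raw=0x61007 flags P=1 W=1 U=1 S=0
  ✓ 0x61ADA  — 4 lookups
#5 VA=0x830140BE63 (r,kernel):
  TLB hit vpn=0x830140B → PA=0x4EE63
#6 VA=0x50000E0EDB9 (r,kernel):
  [0] read 0x2F idx=10: raw=0x64007 flags P=1 W=1 U=1 S=0
  [1] read 0x64 idx=0: raw=0x67007 flags P=1 W=1 U=1 S=0
  [2] read 0x67 idx=7: raw=0x69007 flags P=1 W=1 U=1 S=0
  [3] read 0x69 idx=14: raw=0x6A007 flags P=1 W=1 U=1 S=0
  ✓ 0x6ADB9  — 4 lookups
#7 VA=0x830140BE63 (r,kernel):
  TLB hit vpn=0x830140B → PA=0x4EE63

Access #2 PA: 0x4EE63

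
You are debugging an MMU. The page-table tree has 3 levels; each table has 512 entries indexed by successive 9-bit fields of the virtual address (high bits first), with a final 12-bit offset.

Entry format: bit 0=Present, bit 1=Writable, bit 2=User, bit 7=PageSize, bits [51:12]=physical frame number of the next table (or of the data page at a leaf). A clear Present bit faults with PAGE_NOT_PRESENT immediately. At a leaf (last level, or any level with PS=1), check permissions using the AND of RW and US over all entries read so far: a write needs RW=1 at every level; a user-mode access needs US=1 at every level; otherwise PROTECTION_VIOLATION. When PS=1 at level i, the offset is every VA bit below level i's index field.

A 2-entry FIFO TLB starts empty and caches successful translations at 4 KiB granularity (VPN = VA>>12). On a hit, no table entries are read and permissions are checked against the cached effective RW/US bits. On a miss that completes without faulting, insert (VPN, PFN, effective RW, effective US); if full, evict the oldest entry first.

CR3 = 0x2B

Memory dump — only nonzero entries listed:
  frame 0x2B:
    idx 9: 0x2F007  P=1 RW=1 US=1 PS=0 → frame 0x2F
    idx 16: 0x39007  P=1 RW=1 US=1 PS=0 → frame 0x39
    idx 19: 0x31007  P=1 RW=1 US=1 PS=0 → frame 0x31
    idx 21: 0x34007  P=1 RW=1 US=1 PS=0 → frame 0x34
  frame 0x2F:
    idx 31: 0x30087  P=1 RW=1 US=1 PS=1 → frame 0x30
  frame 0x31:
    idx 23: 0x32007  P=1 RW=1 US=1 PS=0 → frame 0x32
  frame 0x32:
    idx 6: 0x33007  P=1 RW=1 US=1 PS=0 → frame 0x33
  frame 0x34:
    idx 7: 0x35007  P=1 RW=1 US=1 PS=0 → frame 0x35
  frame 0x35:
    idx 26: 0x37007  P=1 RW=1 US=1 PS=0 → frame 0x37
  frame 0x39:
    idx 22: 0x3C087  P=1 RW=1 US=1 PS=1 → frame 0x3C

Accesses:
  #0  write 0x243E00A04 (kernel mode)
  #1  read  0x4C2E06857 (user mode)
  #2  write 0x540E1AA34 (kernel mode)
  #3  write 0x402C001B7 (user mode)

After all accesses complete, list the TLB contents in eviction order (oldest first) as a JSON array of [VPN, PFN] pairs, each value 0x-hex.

Per-access translation:
#0 VA=0x243E00A04 (w,kernel):
  L0 @0x2B[9] → 0x2F007  P=1,RW=1,US=1,PS=0
  L1 @0x2F[31] → 0x30087  P=1,RW=1,US=1,PS=1
  ⇒ phys 0x30A04 (huge @L1)  [2 reads]
#1 VA=0x4C2E06857 (r,user):
  L0 @0x2B[19] → 0x31007  P=1,RW=1,US=1,PS=0
  L1 @0x31[23] → 0x32007  P=1,RW=1,US=1,PS=0
  L2 @0x32[6] → 0x33007  P=1,RW=1,US=1,PS=0
  ⇒ phys 0x33857  [3 reads]
#2 VA=0x540E1AA34 (w,kernel):
  L0 @0x2B[21] → 0x34007  P=1,RW=1,US=1,PS=0
  L1 @0x34[7] → 0x35007  P=1,RW=1,US=1,PS=0
  L2 @0x35[26] → 0x37007  P=1,RW=1,US=1,PS=0
  ⇒ phys 0x37A34  [3 reads]
#3 VA=0x402C001B7 (w,user):
  L0 @0x2B[16] → 0x39007  P=1,RW=1,US=1,PS=0
  L1 @0x39[22] → 0x3C087  P=1,RW=1,US=1,PS=1
  ⇒ phys 0x3C1B7 (huge @L1)  [2 reads]

TLB: [["0x540E1A", "0x37"], ["0x402C00", "0x3C"]]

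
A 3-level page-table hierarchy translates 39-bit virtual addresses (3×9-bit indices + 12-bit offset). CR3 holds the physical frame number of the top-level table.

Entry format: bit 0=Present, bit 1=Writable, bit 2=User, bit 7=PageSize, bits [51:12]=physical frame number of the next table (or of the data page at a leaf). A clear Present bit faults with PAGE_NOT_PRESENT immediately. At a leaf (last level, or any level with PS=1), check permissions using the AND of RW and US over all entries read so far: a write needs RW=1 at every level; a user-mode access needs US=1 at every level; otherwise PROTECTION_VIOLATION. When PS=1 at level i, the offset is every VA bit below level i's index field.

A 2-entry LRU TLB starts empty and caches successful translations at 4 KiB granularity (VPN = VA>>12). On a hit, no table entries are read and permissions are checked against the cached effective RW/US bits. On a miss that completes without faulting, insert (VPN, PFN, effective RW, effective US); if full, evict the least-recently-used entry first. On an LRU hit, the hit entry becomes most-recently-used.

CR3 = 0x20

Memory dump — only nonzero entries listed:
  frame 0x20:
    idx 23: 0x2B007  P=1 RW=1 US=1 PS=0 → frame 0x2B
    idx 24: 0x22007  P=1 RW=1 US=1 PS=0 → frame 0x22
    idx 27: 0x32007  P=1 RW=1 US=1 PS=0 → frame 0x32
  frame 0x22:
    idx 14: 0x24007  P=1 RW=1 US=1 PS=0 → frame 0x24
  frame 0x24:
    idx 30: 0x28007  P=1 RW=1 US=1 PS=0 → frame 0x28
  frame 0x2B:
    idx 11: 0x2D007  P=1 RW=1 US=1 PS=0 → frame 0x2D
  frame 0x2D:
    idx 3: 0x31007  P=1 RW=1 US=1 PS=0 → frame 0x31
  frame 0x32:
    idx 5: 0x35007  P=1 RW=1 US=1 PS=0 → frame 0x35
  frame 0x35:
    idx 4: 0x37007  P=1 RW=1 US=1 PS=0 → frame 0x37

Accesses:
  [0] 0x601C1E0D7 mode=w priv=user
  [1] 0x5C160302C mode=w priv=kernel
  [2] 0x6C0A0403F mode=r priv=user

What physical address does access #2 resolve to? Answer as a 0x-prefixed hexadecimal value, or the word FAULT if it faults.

Trace:
#0 VA=0x601C1E0D7 (w,user):
  lvl0: tbl 0x20, slot 24 ⇒ 0x22007 (P1/RW1/US1/PS0)
  lvl1: tbl 0x22, slot 14 ⇒ 0x24007 (P1/RW1/US1/PS0)
  lvl2: tbl 0x24, slot 30 ⇒ 0x28007 (P1/RW1/US1/PS0)
  ✓ 0x280D7  — 3 lookups
#1 VA=0x5C160302C (w,kernel):
  lvl0: tbl 0x20, slot 23 ⇒ 0x2B007 (P1/RW1/US1/PS0)
  lvl1: tbl 0x2B, slot 11 ⇒ 0x2D007 (P1/RW1/US1/PS0)
  lvl2: tbl 0x2D, slot 3 ⇒ 0x31007 (P1/RW1/US1/PS0)
  ✓ 0x3102C  — 3 lookups
#2 VA=0x6C0A0403F (r,user):
  lvl0: tbl 0x20, slot 27 ⇒ 0x32007 (P1/RW1/US1/PS0)
  lvl1: tbl 0x32, slot 5 ⇒ 0x35007 (P1/RW1/US1/PS0)
  lvl2: tbl 0x35, slot 4 ⇒ 0x37007 (P1/RW1/US1/PS0)
  ✓ 0x3703F  — 3 lookups

Access #2 PA: 0x3703F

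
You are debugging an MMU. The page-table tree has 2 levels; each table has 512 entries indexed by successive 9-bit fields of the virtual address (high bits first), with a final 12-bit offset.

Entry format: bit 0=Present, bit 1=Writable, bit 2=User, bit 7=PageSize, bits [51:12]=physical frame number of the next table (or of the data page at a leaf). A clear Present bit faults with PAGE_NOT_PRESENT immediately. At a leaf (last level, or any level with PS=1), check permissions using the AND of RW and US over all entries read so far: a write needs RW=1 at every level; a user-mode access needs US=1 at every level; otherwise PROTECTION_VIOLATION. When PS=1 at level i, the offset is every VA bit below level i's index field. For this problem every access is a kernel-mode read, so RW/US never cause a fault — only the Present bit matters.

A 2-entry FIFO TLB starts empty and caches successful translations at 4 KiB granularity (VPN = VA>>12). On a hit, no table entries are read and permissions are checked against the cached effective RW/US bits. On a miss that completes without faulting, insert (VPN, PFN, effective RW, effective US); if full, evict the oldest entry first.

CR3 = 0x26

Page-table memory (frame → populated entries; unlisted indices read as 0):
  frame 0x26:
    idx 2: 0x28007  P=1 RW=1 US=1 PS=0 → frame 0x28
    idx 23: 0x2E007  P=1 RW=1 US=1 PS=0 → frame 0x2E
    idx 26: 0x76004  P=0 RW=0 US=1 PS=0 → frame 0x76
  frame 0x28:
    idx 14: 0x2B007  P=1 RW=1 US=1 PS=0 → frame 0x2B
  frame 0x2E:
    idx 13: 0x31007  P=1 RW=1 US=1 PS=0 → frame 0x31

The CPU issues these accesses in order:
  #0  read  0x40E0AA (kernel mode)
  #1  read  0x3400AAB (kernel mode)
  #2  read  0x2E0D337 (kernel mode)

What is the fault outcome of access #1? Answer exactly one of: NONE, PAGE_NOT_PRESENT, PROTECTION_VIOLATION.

Walk each access:
#0 VA=0x40E0AA (r,kernel):
  [0] read 0x26 idx=2: raw=0x28007 flags P=1 W=1 U=1 S=0
  [1] read 0x28 idx=14: raw=0x2B007 flags P=1 W=1 U=1 S=0
  → PA=0x2B0AA  (2 entries read)
#1 VA=0x3400AAB (r,kernel):
  [0] read 0x26 idx=26: raw=0x76004 flags P=0 W=0 U=1 S=0
  ⇒ fault: PAGE_NOT_PRESENT  — 1 lookups
#2 VA=0x2E0D337 (r,kernel):
  [0] read 0x26 idx=23: raw=0x2E007 flags P=1 W=1 U=1 S=0
  [1] read 0x2E idx=13: raw=0x31007 flags P=1 W=1 U=1 S=0
  → PA=0x31337  (2 entries read)

Access #1 fault: PAGE_NOT_PRESENT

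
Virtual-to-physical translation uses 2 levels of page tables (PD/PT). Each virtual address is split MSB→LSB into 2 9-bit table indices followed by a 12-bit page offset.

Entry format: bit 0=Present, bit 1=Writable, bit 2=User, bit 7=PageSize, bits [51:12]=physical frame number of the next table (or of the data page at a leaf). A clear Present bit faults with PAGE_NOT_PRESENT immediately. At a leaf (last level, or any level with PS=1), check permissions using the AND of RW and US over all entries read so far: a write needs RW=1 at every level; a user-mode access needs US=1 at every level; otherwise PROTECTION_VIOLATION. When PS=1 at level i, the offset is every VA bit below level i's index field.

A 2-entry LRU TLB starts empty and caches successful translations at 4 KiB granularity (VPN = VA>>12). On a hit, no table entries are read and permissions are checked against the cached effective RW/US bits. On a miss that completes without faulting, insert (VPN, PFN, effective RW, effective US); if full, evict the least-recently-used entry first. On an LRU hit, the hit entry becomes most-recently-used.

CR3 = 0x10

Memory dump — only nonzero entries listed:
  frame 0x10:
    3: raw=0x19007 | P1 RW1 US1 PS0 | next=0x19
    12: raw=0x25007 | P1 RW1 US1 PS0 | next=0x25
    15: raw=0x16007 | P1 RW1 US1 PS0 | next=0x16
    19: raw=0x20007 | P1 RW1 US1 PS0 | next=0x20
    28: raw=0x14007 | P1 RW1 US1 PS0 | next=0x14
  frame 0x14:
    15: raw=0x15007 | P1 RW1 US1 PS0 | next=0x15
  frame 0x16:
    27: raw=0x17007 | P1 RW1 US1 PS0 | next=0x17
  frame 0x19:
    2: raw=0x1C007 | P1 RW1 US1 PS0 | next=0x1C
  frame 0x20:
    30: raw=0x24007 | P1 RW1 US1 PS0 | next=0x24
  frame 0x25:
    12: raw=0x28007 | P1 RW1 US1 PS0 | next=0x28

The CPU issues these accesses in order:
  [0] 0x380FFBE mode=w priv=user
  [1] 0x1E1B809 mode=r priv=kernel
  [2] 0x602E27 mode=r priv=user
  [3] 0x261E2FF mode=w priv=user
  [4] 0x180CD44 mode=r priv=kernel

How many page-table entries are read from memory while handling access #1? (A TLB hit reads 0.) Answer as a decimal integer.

Walk each access:
#0 VA=0x380FFBE (w,user):
  [0] read 0x10 idx=28: raw=0x14007 flags P=1 W=1 U=1 S=0
  [1] read 0x14 idx=15: raw=0x15007 flags P=1 W=1 U=1 S=0
  ⇒ phys 0x15FBE  [2 reads]
#1 VA=0x1E1B809 (r,kernel):
  [0] read 0x10 idx=15: raw=0x16007 flags P=1 W=1 U=1 S=0
  [1] read 0x16 idx=27: raw=0x17007 flags P=1 W=1 U=1 S=0
  ⇒ phys 0x17809  [2 reads]
#2 VA=0x602E27 (r,user):
  [0] read 0x10 idx=3: raw=0x19007 flags P=1 W=1 U=1 S=0
  [1] read 0x19 idx=2: raw=0x1C007 flags P=1 W=1 U=1 S=0
  ⇒ phys 0x1CE27  [2 reads]
#3 VA=0x261E2FF (w,user):
  [0] read 0x10 idx=19: raw=0x20007 flags P=1 W=1 U=1 S=0
  [1] read 0x20 idx=30: raw=0x24007 flags P=1 W=1 U=1 S=0
  ⇒ phys 0x242FF  [2 reads]
#4 VA=0x180CD44 (r,kernel):
  [0] read 0x10 idx=12: raw=0x25007 flags P=1 W=1 U=1 S=0
  [1] read 0x25 idx=12: raw=0x28007 flags P=1 W=1 U=1 S=0
  ⇒ phys 0x28D44  [2 reads]

Entries read for #1: 2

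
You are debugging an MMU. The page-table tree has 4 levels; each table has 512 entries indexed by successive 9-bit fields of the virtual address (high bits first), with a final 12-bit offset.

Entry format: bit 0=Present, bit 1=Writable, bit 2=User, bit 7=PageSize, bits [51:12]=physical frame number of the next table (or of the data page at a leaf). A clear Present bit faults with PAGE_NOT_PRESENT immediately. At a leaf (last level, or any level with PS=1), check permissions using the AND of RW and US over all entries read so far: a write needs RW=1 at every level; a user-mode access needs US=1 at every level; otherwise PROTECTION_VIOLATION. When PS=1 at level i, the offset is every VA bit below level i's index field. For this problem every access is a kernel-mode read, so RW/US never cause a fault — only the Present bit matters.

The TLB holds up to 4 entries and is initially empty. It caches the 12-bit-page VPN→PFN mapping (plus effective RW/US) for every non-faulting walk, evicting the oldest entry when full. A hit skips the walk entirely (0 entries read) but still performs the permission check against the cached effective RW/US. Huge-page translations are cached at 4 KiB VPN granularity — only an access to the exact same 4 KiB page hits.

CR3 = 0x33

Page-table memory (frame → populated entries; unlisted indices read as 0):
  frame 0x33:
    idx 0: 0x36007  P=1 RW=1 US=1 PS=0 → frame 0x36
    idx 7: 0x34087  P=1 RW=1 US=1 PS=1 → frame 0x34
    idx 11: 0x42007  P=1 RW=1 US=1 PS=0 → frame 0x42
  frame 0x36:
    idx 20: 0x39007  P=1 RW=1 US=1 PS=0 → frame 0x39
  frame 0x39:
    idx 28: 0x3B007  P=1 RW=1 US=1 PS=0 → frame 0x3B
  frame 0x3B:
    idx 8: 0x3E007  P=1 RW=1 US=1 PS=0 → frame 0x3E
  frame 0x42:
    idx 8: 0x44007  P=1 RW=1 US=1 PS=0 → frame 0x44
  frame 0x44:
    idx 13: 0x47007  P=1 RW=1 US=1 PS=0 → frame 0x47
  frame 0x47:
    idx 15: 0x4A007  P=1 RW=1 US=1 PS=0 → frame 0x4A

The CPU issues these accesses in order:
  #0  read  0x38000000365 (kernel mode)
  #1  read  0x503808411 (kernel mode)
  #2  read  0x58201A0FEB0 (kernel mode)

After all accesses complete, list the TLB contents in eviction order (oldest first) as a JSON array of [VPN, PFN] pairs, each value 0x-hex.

Per-access translation:
#0 VA=0x38000000365 (r,kernel):
  L0 @0x33[7] → 0x34087  P=1,RW=1,US=1,PS=1
  ✓ 0x34365 (huge @L0)  — 1 lookups
#1 VA=0x503808411 (r,kernel):
  L0 @0x33[0] → 0x36007  P=1,RW=1,US=1,PS=0
  L1 @0x36[20] → 0x39007  P=1,RW=1,US=1,PS=0
  L2 @0x39[28] → 0x3B007  P=1,RW=1,US=1,PS=0
  L3 @0x3B[8] → 0x3E007  P=1,RW=1,US=1,PS=0
  ✓ 0x3E411  — 4 lookups
#2 VA=0x58201A0FEB0 (r,kernel):
  L0 @0x33[11] → 0x42007  P=1,RW=1,US=1,PS=0
  L1 @0x42[8] → 0x44007  P=1,RW=1,US=1,PS=0
  L2 @0x44[13] → 0x47007  P=1,RW=1,US=1,PS=0
  L3 @0x47[15] → 0x4A007  P=1,RW=1,US=1,PS=0
  ✓ 0x4AEB0  — 4 lookups

TLB: [["0x38000000", "0x34"], ["0x503808", "0x3E"], ["0x58201A0F", "0x4A"]]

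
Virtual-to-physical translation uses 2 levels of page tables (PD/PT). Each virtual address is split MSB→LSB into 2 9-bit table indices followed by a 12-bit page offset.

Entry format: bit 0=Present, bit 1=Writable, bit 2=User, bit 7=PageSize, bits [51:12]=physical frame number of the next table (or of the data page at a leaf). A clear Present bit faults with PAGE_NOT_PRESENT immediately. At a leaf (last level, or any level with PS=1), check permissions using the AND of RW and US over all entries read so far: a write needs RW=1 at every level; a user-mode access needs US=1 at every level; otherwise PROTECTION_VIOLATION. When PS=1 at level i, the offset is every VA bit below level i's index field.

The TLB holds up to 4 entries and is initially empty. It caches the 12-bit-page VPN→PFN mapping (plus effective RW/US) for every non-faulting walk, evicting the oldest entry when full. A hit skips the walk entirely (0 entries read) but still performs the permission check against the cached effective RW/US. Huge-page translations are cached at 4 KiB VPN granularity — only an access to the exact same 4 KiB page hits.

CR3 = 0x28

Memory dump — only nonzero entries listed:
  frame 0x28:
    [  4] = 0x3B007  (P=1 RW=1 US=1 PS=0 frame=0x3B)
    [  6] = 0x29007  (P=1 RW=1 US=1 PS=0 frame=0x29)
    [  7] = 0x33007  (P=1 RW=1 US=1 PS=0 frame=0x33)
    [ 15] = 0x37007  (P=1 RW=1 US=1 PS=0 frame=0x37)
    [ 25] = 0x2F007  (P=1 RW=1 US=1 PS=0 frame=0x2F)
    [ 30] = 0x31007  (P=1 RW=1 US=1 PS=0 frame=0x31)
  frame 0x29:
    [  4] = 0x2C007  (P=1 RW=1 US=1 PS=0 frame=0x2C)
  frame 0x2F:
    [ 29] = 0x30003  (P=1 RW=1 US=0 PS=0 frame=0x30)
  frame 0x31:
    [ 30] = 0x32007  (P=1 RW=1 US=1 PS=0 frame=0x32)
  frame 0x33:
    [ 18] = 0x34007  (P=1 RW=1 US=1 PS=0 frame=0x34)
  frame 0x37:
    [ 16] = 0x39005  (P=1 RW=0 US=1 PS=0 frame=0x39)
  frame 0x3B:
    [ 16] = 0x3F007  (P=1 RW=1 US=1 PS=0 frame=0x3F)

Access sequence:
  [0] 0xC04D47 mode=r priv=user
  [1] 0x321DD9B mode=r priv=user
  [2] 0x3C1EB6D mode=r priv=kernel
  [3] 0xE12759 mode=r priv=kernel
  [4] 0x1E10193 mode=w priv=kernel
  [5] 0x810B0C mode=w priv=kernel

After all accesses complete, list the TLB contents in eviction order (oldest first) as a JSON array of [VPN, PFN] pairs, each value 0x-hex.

Trace:
#0 VA=0xC04D47 (r,user):
  [0] read 0x28 idx=6: raw=0x29007 flags P=1 W=1 U=1 S=0
  [1] read 0x29 idx=4: raw=0x2C007 flags P=1 W=1 U=1 S=0
  → PA=0x2CD47  (2 entries read)
#1 VA=0x321DD9B (r,user):
  [0] read 0x28 idx=25: raw=0x2F007 flags P=1 W=1 U=1 S=0
  [1] read 0x2F idx=29: raw=0x30003 flags P=1 W=1 U=0 S=0
  ⇒ fault: PROTECTION_VIOLATION  — 2 lookups
#2 VA=0x3C1EB6D (r,kernel):
  [0] read 0x28 idx=30: raw=0x31007 flags P=1 W=1 U=1 S=0
  [1] read 0x31 idx=30: raw=0x32007 flags P=1 W=1 U=1 S=0
  → PA=0x32B6D  (2 entries read)
#3 VA=0xE12759 (r,kernel):
  [0] read 0x28 idx=7: raw=0x33007 flags P=1 W=1 U=1 S=0
  [1] read 0x33 idx=18: raw=0x34007 flags P=1 W=1 U=1 S=0
  → PA=0x34759  (2 entries read)
#4 VA=0x1E10193 (w,kernel):
  [0] read 0x28 idx=15: raw=0x37007 flags P=1 W=1 U=1 S=0
  [1] read 0x37 idx=16: raw=0x39005 flags P=1 W=0 U=1 S=0
  ⇒ fault: PROTECTION_VIOLATION  — 2 lookups
#5 VA=0x810B0C (w,kernel):
  [0] read 0x28 idx=4: raw=0x3B007 flags P=1 W=1 U=1 S=0
  [1] read 0x3B idx=16: raw=0x3F007 flags P=1 W=1 U=1 S=0
  → PA=0x3FB0C  (2 entries read)

TLB: [["0xC04", "0x2C"], ["0x3C1E", "0x32"], ["0xE12", "0x34"], ["0x810", "0x3F"]]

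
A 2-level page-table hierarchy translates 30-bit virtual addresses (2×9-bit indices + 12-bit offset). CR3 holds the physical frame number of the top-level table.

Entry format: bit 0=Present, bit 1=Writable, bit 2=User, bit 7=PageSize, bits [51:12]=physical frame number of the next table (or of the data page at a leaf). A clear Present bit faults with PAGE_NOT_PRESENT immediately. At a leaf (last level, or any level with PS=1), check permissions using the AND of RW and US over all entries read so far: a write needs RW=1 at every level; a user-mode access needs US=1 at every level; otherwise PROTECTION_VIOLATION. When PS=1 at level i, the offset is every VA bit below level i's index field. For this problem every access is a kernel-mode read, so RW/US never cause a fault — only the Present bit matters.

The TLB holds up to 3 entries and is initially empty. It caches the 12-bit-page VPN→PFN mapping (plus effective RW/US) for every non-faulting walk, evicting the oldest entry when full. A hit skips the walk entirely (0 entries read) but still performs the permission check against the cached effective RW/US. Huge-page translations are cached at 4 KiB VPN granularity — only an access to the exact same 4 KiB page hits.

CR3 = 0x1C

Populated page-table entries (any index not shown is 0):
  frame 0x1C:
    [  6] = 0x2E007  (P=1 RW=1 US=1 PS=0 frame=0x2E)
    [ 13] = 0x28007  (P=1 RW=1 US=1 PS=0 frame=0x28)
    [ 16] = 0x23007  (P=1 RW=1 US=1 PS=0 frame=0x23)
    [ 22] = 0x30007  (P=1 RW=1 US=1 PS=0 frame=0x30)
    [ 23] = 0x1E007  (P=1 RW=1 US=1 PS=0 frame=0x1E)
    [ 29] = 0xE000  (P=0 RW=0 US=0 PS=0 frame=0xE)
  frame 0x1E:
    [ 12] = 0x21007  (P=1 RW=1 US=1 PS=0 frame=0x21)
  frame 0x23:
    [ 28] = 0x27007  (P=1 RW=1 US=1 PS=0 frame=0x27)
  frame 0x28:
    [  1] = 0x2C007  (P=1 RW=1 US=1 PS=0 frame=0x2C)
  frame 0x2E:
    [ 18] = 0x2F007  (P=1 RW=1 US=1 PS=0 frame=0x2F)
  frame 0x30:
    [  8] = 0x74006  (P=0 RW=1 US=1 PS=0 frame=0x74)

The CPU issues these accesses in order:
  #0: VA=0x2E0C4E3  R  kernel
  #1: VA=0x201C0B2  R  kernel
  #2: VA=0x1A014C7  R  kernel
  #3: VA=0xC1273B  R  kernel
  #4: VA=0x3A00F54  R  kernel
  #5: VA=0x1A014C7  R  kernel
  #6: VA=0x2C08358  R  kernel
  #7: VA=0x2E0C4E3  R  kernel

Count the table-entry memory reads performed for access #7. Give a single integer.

Trace:
#0 VA=0x2E0C4E3 (r,kernel):
  lvl0: tbl 0x1C, slot 23 ⇒ 0x1E007 (P1/RW1/US1/PS0)
  lvl1: tbl 0x1E, slot 12 ⇒ 0x21007 (P1/RW1/US1/PS0)
  ⇒ phys 0x214E3  [2 reads]
#1 VA=0x201C0B2 (r,kernel):
  lvl0: tbl 0x1C, slot 16 ⇒ 0x23007 (P1/RW1/US1/PS0)
  lvl1: tbl 0x23, slot 28 ⇒ 0x27007 (P1/RW1/US1/PS0)
  ⇒ phys 0x270B2  [2 reads]
#2 VA=0x1A014C7 (r,kernel):
  lvl0: tbl 0x1C, slot 13 ⇒ 0x28007 (P1/RW1/US1/PS0)
  lvl1: tbl 0x28, slot 1 ⇒ 0x2C007 (P1/RW1/US1/PS0)
  ⇒ phys 0x2C4C7  [2 reads]
#3 VA=0xC1273B (r,kernel):
  lvl0: tbl 0x1C, slot 6 ⇒ 0x2E007 (P1/RW1/US1/PS0)
  lvl1: tbl 0x2E, slot 18 ⇒ 0x2F007 (P1/RW1/US1/PS0)
  ⇒ phys 0x2F73B  [2 reads]
#4 VA=0x3A00F54 (r,kernel):
  lvl0: tbl 0x1C, slot 29 ⇒ 0xE000 (P0/RW0/US0/PS0)
  ✗ PAGE_NOT_PRESENT  [1 reads]
#5 VA=0x1A014C7 (r,kernel):
  TLB hit vpn=0x1A01 → PA=0x2C4C7
#6 VA=0x2C08358 (r,kernel):
  lvl0: tbl 0x1C, slot 22 ⇒ 0x30007 (P1/RW1/US1/PS0)
  lvl1: tbl 0x30, slot 8 ⇒ 0x74006 (P0/RW1/US1/PS0)
  ✗ PAGE_NOT_PRESENT  [2 reads]
#7 VA=0x2E0C4E3 (r,kernel):
  lvl0: tbl 0x1C, slot 23 ⇒ 0x1E007 (P1/RW1/US1/PS0)
  lvl1: tbl 0x1E, slot 12 ⇒ 0x21007 (P1/RW1/US1/PS0)
  ⇒ phys 0x214E3  [2 reads]

Entries read for #7: 2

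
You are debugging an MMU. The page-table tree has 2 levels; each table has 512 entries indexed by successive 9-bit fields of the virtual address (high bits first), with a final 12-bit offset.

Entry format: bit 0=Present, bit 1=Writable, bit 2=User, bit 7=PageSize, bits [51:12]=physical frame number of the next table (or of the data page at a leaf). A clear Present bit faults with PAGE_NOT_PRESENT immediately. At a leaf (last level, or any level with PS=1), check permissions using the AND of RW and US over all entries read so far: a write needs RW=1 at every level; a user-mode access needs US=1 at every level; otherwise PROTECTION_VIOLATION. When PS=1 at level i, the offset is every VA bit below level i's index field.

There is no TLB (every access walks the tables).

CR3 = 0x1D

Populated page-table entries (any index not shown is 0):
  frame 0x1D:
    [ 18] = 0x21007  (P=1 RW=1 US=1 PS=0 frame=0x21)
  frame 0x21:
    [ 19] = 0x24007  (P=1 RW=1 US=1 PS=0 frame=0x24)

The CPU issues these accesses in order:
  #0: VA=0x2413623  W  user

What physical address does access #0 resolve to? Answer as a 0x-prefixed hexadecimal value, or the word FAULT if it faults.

Per-access translation:
#0 VA=0x2413623 (w,user):
  lvl0: tbl 0x1D, slot 18 ⇒ 0x21007 (P1/RW1/US1/PS0)
  lvl1: tbl 0x21, slot 19 ⇒ 0x24007 (P1/RW1/US1/PS0)
  ⇒ phys 0x24623  [2 reads]

Access #0 PA: 0x24623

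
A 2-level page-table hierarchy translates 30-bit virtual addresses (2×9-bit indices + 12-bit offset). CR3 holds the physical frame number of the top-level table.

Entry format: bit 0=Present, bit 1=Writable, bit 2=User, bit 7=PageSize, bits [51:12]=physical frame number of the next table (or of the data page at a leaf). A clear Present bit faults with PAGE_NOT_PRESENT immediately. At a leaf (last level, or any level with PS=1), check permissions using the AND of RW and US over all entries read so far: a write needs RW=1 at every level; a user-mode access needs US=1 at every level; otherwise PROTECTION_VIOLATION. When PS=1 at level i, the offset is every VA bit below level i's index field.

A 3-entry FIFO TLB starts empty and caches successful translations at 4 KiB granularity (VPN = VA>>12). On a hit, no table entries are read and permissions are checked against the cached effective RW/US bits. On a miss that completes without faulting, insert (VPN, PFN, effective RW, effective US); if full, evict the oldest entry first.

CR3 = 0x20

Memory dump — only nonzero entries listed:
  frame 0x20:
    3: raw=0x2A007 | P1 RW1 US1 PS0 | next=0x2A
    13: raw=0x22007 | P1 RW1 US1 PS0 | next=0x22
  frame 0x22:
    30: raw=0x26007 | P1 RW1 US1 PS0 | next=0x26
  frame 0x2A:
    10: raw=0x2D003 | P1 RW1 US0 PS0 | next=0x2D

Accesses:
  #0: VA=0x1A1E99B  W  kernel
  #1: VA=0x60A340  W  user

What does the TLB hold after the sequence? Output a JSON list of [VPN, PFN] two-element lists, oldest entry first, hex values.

Per-access translation:
#0 VA=0x1A1E99B (w,kernel):
  L0: frame=0x20 idx=13 entry=0x22007 [P=1 RW=1 US=1 PS=0]
  L1: frame=0x22 idx=30 entry=0x26007 [P=1 RW=1 US=1 PS=0]
  → PA=0x2699B  (2 entries read)
#1 VA=0x60A340 (w,user):
  L0: frame=0x20 idx=3 entry=0x2A007 [P=1 RW=1 US=1 PS=0]
  L1: frame=0x2A idx=10 entry=0x2D003 [P=1 RW=1 US=0 PS=0]
  ⇒ fault: PROTECTION_VIOLATION  — 2 lookups

TLB: [["0x1A1E", "0x26"]]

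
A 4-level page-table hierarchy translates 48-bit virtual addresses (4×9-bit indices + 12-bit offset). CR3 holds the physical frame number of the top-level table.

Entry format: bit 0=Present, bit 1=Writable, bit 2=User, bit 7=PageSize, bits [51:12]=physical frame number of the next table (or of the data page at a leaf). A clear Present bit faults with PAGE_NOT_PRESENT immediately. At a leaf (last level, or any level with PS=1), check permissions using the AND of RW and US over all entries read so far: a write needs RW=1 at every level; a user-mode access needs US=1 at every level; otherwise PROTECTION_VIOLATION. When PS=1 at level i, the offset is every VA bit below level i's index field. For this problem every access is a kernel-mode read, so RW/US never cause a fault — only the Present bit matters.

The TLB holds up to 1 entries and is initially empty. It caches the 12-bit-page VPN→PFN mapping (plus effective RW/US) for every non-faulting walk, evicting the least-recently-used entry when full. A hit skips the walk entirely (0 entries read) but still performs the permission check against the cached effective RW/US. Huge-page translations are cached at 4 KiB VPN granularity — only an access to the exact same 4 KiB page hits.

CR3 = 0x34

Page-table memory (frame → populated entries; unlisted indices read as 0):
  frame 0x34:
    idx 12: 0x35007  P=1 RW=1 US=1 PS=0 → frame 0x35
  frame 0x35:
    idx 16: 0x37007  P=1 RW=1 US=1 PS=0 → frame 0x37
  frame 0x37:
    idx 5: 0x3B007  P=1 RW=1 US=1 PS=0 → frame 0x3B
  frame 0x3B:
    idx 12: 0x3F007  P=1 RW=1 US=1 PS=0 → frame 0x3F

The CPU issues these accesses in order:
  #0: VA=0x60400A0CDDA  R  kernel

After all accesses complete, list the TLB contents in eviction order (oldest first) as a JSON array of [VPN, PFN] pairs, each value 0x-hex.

Trace:
#0 VA=0x60400A0CDDA (r,kernel):
  L0 @0x34[12] → 0x35007  P=1,RW=1,US=1,PS=0
  L1 @0x35[16] → 0x37007  P=1,RW=1,US=1,PS=0
  L2 @0x37[5] → 0x3B007  P=1,RW=1,US=1,PS=0
  L3 @0x3B[12] → 0x3F007  P=1,RW=1,US=1,PS=0
  → PA=0x3FDDA  (4 entries read)

TLB: [["0x60400A0C", "0x3F"]]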